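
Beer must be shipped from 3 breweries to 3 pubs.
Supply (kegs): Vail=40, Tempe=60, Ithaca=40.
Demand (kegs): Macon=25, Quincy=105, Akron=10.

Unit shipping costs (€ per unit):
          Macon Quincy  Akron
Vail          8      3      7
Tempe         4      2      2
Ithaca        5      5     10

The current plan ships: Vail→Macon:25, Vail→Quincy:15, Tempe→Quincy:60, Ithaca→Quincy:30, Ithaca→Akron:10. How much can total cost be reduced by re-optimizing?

175

Current plan cost = 25·8 + 15·3 + 60·2 + 30·5 + 10·10 = €615.
Optimal plan:
  Vail to Quincy: 40 kegs
  Tempe to Quincy: 50 kegs
  Tempe to Akron: 10 kegs
  Ithaca to Macon: 25 kegs
  Ithaca to Quincy: 15 kegs
Optimal cost = €440.
Saving = 615 − 440 = €175.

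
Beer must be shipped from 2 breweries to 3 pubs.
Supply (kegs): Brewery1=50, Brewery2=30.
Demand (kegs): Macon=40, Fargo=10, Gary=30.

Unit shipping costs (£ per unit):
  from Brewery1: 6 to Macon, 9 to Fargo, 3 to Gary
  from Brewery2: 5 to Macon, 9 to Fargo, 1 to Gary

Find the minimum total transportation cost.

A cheapest plan:
  Brewery1->Macon: 40 × £6 = £240
  Brewery1->Fargo: 10 × £9 = £90
  Brewery2->Gary: 30 × £1 = £30
Total = 240 + 90 + 30 = £360.

360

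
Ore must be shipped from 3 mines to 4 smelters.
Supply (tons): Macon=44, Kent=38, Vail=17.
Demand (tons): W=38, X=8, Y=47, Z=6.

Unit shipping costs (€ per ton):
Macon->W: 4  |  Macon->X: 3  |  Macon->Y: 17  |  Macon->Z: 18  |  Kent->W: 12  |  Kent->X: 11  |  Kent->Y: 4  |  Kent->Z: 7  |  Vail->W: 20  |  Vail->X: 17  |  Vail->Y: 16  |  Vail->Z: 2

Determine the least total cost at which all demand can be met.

An optimal shipping plan:
  Macon–W: 38 × €4 = €152
  Macon–X: 6 × €3 = €18
  Kent–Y: 38 × €4 = €152
  Vail–X: 2 × €17 = €34
  Vail–Y: 9 × €16 = €144
  Vail–Z: 6 × €2 = €12
Total = 152 + 18 + 152 + 34 + 144 + 12 = €512.

512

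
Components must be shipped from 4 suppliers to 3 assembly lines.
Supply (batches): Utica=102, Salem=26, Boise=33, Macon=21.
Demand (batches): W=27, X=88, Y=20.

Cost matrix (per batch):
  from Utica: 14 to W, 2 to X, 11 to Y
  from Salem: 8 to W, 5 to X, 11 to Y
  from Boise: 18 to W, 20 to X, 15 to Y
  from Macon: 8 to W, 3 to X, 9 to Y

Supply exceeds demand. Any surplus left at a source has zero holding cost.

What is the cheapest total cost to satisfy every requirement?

Optimal allocation:
  Utica→X: 88 × 2 = 176
  Salem→W: 26 × 8 = 208
  Macon→W: 1 × 8 = 8
  Macon→Y: 20 × 9 = 180
Total = 176 + 208 + 8 + 180 = 572.

572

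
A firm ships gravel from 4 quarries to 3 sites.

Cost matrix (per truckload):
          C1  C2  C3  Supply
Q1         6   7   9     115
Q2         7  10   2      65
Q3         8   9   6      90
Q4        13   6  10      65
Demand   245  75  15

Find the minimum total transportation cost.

2190

Optimal allocation:
  Q1 to C1: 105 × 6 = 630
  Q1 to C2: 10 × 7 = 70
  Q2 to C1: 50 × 7 = 350
  Q2 to C3: 15 × 2 = 30
  Q3 to C1: 90 × 8 = 720
  Q4 to C2: 65 × 6 = 390
Total = 630 + 70 + 350 + 30 + 720 + 390 = 2190.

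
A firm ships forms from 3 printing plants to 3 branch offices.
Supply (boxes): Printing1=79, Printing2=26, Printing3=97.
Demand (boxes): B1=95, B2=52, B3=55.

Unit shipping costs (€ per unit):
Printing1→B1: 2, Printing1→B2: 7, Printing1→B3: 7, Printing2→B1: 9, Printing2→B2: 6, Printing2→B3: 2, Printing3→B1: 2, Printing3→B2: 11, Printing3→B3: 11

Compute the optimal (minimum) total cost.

817

Optimal allocation:
  Printing1→B2: 50 boxes
  Printing1→B3: 29 boxes
  Printing2→B3: 26 boxes
  Printing3→B1: 95 boxes
  Printing3→B2: 2 boxes
Total cost = €817.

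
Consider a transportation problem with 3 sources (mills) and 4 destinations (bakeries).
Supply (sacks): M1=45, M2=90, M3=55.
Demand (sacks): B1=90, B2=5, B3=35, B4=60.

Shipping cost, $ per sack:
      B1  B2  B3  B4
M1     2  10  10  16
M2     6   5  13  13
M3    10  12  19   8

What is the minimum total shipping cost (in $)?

1345

A cheapest plan:
  M1 to B1: 45 × $2 = $90
  M2 to B1: 45 × $6 = $270
  M2 to B2: 5 × $5 = $25
  M2 to B3: 35 × $13 = $455
  M2 to B4: 5 × $13 = $65
  M3 to B4: 55 × $8 = $440
Total = 90 + 270 + 25 + 455 + 65 + 440 = $1345.
(Supply check: M1 ships 45; M2 ships 90; M3 ships 55.)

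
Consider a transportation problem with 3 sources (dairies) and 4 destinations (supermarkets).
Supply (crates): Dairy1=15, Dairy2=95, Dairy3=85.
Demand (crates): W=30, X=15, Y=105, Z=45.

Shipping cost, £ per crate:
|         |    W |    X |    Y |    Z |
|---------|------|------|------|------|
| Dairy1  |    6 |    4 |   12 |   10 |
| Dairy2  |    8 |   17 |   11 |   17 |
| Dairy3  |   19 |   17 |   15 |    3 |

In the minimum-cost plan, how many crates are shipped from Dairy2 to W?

30

Solving gives:
  Dairy1 to X: 15 × £4 = £60
  Dairy2 to W: 30 × £8 = £240
  Dairy2 to Y: 65 × £11 = £715
  Dairy3 to Y: 40 × £15 = £600
  Dairy3 to Z: 45 × £3 = £135
Total cost = £1750.
So Dairy2→W carries 30 crates.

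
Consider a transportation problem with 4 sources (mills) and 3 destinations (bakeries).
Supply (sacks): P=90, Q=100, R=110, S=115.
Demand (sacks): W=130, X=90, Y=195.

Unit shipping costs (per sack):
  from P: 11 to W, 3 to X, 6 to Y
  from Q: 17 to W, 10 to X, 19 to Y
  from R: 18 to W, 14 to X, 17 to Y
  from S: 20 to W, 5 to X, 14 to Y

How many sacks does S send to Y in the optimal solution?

Solving gives:
  P to Y: 90 sacks
  Q to W: 100 sacks
  R to W: 30 sacks
  R to Y: 80 sacks
  S to X: 90 sacks
  S to Y: 25 sacks
Total cost = 4940.
So S→Y carries 25 sacks.

25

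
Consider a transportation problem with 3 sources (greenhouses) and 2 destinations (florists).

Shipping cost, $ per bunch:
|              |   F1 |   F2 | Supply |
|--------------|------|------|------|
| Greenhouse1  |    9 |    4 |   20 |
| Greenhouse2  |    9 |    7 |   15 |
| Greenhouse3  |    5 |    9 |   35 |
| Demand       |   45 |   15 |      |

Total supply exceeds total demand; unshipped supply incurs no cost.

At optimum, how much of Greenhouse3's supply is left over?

0

Minimum-cost shipments:
  Greenhouse1→F2: 15 × $4 = $60
  Greenhouse2→F1: 10 × $9 = $90
  Greenhouse3→F1: 35 × $5 = $175
Total cost = $325.
Greenhouse3 ships 35 of its 35, leaving 0.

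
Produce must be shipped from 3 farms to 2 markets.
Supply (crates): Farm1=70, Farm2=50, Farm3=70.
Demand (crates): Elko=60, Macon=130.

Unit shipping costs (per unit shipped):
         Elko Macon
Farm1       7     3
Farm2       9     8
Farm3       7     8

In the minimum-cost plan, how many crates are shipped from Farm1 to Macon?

70

Solving gives:
  Farm1->Macon: 70 × 3 = 210
  Farm2->Macon: 50 × 8 = 400
  Farm3->Elko: 60 × 7 = 420
  Farm3->Macon: 10 × 8 = 80
Total cost = 1110.
So Farm1→Macon carries 70 crates.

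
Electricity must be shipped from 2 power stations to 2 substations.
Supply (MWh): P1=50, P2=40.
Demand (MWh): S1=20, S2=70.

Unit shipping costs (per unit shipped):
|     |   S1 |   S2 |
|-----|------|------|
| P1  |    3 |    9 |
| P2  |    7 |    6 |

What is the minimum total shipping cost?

One minimum-cost allocation:
  P1 to S1: 20 × 3 = 60
  P1 to S2: 30 × 9 = 270
  P2 to S2: 40 × 6 = 240
Total = 60 + 270 + 240 = 570.
(Supply check: P1 ships 50; P2 ships 40.)

570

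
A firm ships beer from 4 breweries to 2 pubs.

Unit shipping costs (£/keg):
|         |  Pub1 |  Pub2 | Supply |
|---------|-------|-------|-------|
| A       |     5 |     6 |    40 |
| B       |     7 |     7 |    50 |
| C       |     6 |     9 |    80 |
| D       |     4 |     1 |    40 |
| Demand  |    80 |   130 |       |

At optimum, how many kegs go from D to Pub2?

The minimum-cost plan:
  A→Pub2: 40 × £6 = £240
  B→Pub2: 50 × £7 = £350
  C→Pub1: 80 × £6 = £480
  D→Pub2: 40 × £1 = £40
Total cost = £1110.
So D→Pub2 carries 40 kegs.

40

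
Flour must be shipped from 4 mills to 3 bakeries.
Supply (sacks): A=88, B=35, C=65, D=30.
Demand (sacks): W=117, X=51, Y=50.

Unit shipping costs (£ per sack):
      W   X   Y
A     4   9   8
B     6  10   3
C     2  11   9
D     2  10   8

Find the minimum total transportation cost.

A cheapest plan:
  A→W: 22 × £4 = £88
  A→X: 51 × £9 = £459
  A→Y: 15 × £8 = £120
  B→Y: 35 × £3 = £105
  C→W: 65 × £2 = £130
  D→W: 30 × £2 = £60
Total = 88 + 459 + 120 + 105 + 130 + 60 = £962.

962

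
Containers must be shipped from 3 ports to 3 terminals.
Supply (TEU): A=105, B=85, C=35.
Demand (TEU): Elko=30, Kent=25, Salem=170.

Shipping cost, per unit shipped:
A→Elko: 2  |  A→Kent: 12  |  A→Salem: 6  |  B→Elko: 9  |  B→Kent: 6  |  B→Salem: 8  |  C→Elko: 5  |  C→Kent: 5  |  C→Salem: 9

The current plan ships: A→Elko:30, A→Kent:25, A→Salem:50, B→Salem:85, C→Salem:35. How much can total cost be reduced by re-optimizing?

250

Current plan cost = 30·2 + 25·12 + 50·6 + 85·8 + 35·9 = 1655.
Optimal plan:
  A->Elko: 20 TEU
  A->Salem: 85 TEU
  B->Salem: 85 TEU
  C->Elko: 10 TEU
  C->Kent: 25 TEU
Optimal cost = 1405.
Saving = 1655 − 1405 = 250.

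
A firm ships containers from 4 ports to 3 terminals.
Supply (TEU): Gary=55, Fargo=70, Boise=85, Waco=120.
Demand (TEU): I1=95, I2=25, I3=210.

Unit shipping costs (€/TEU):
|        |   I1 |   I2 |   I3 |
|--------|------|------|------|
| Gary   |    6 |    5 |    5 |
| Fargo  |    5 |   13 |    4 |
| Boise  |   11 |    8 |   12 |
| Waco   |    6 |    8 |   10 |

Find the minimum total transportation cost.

One minimum-cost allocation:
  Gary->I3: 55 TEU
  Fargo->I3: 70 TEU
  Boise->I2: 25 TEU
  Boise->I3: 60 TEU
  Waco->I1: 95 TEU
  Waco->I3: 25 TEU
Total cost = €2295.

2295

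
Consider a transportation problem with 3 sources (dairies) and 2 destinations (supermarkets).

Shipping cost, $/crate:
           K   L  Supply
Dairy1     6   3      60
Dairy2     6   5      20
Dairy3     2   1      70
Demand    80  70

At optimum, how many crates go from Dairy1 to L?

The minimum-cost plan:
  Dairy1 to L: 60 × $3 = $180
  Dairy2 to K: 20 × $6 = $120
  Dairy3 to K: 60 × $2 = $120
  Dairy3 to L: 10 × $1 = $10
Total cost = $430.
So Dairy1→L carries 60 crates.

60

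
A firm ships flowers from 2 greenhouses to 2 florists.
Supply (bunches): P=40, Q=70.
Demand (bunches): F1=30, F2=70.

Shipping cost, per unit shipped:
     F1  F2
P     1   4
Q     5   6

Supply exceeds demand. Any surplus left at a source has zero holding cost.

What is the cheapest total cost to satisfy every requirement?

430

Optimal allocation:
  P->F1: 30 bunches
  P->F2: 10 bunches
  Q->F2: 60 bunches
Total cost = 430.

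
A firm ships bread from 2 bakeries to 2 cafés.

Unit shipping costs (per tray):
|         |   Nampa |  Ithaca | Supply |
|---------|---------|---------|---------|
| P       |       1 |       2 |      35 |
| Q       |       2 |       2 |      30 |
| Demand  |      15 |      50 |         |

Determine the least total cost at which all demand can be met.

115

Optimal allocation:
  P–Nampa: 15 × 1 = 15
  P–Ithaca: 20 × 2 = 40
  Q–Ithaca: 30 × 2 = 60
Total = 15 + 40 + 60 = 115.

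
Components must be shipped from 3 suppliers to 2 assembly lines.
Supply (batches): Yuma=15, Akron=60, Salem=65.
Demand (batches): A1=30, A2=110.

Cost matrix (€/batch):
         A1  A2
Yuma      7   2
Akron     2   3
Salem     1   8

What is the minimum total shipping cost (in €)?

520

One minimum-cost allocation:
  Yuma→A2: 15 batches
  Akron→A2: 60 batches
  Salem→A1: 30 batches
  Salem→A2: 35 batches
Total cost = €520.
(Supply check: Yuma ships 15; Akron ships 60; Salem ships 65.)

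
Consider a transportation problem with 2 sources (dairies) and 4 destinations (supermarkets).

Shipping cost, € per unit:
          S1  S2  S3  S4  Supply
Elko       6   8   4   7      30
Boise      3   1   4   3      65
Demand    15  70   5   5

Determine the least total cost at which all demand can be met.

250

One minimum-cost allocation:
  Elko->S1: 15 × €6 = €90
  Elko->S2: 5 × €8 = €40
  Elko->S3: 5 × €4 = €20
  Elko->S4: 5 × €7 = €35
  Boise->S2: 65 × €1 = €65
Total = 90 + 40 + 20 + 35 + 65 = €250.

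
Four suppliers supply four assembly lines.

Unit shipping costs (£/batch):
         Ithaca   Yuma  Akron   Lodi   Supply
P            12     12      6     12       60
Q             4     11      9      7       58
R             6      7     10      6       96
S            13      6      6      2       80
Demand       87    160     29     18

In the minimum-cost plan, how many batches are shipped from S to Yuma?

Optimal shipments:
  P to Yuma: 31 × £12 = £372
  P to Akron: 29 × £6 = £174
  Q to Ithaca: 58 × £4 = £232
  R to Ithaca: 29 × £6 = £174
  R to Yuma: 67 × £7 = £469
  S to Yuma: 62 × £6 = £372
  S to Lodi: 18 × £2 = £36
Total cost = £1829.
So S→Yuma carries 62 batches.

62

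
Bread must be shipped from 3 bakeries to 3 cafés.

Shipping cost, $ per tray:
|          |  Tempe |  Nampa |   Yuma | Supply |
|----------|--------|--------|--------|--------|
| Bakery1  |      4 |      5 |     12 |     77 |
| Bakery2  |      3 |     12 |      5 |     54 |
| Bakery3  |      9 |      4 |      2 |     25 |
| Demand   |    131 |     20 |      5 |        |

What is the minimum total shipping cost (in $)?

560

One minimum-cost allocation:
  Bakery1->Tempe: 77 trays
  Bakery2->Tempe: 54 trays
  Bakery3->Nampa: 20 trays
  Bakery3->Yuma: 5 trays
Total cost = $560.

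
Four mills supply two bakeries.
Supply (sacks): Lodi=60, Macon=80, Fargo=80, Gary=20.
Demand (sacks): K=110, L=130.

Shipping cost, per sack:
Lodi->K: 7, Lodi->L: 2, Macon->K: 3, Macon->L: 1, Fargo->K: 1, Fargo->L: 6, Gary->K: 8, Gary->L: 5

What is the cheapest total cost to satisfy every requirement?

440

Optimal allocation:
  Lodi to L: 60 × 2 = 120
  Macon to K: 30 × 3 = 90
  Macon to L: 50 × 1 = 50
  Fargo to K: 80 × 1 = 80
  Gary to L: 20 × 5 = 100
Total = 120 + 90 + 50 + 80 + 100 = 440.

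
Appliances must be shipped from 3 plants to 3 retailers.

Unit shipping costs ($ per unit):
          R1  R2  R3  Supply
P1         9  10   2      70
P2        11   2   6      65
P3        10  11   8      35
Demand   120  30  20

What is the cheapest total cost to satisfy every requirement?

One minimum-cost allocation:
  P1->R1: 50 × $9 = $450
  P1->R3: 20 × $2 = $40
  P2->R1: 35 × $11 = $385
  P2->R2: 30 × $2 = $60
  P3->R1: 35 × $10 = $350
Total = 450 + 40 + 385 + 60 + 350 = $1285.
(Supply check: P1 ships 70; P2 ships 65; P3 ships 35.)

1285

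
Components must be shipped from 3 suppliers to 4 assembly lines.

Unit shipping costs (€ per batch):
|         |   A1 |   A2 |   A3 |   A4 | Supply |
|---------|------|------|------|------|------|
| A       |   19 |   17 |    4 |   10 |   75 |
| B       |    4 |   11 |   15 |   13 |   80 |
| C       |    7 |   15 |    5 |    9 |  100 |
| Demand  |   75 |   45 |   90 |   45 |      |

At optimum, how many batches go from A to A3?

Optimal shipments:
  A to A3: 75 × €4 = €300
  B to A1: 35 × €4 = €140
  B to A2: 45 × €11 = €495
  C to A1: 40 × €7 = €280
  C to A3: 15 × €5 = €75
  C to A4: 45 × €9 = €405
Total cost = €1695.
So A→A3 carries 75 batches.

75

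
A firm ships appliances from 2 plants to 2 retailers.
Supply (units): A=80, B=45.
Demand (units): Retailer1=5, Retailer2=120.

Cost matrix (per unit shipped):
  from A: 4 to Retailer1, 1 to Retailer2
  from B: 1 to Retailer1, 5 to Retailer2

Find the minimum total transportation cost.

285

An optimal shipping plan:
  A->Retailer2: 80 × 1 = 80
  B->Retailer1: 5 × 1 = 5
  B->Retailer2: 40 × 5 = 200
Total = 80 + 5 + 200 = 285.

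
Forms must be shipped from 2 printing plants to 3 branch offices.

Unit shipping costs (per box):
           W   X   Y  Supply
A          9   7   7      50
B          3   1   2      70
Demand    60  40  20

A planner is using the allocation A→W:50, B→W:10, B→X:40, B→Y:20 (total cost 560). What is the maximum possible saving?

Current plan cost = 50·9 + 10·3 + 40·1 + 20·2 = 560.
Optimal plan:
  A to W: 30 × 9 = 270
  A to Y: 20 × 7 = 140
  B to W: 30 × 3 = 90
  B to X: 40 × 1 = 40
Optimal cost = 540.
Saving = 560 − 540 = 20.

20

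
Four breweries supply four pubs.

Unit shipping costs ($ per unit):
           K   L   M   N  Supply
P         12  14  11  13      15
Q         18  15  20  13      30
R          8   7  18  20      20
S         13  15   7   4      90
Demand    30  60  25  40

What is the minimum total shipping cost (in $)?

A cheapest plan:
  P->K: 5 × $12 = $60
  P->L: 10 × $14 = $140
  Q->L: 30 × $15 = $450
  R->L: 20 × $7 = $140
  S->K: 25 × $13 = $325
  S->M: 25 × $7 = $175
  S->N: 40 × $4 = $160
Total = 60 + 140 + 450 + 140 + 325 + 175 + 160 = $1450.

1450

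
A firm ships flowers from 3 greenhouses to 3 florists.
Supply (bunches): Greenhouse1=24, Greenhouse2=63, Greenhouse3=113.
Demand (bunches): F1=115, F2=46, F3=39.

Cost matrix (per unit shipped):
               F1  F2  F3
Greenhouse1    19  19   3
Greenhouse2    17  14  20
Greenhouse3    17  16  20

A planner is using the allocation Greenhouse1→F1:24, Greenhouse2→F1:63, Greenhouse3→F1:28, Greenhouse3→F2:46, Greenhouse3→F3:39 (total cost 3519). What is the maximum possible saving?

Current plan cost = 24·19 + 63·17 + 28·17 + 46·16 + 39·20 = 3519.
Optimal plan:
  Greenhouse1 to F3: 24 × 3 = 72
  Greenhouse2 to F1: 2 × 17 = 34
  Greenhouse2 to F2: 46 × 14 = 644
  Greenhouse2 to F3: 15 × 20 = 300
  Greenhouse3 to F1: 113 × 17 = 1921
Optimal cost = 2971.
Saving = 3519 − 2971 = 548.

548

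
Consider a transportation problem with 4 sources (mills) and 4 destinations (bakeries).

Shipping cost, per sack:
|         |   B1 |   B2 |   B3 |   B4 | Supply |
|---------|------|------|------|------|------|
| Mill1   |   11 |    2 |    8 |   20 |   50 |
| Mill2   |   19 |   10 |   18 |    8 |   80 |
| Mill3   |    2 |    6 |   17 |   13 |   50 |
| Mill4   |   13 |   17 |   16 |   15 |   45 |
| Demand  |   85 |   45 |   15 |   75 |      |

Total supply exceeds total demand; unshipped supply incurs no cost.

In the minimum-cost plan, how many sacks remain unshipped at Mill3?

0

An optimal plan:
  Mill1→B2: 40 sacks
  Mill1→B3: 10 sacks
  Mill2→B2: 5 sacks
  Mill2→B4: 75 sacks
  Mill3→B1: 50 sacks
  Mill4→B1: 35 sacks
  Mill4→B3: 5 sacks
Total cost = 1445.
Mill3 ships 50 of its 50, leaving 0.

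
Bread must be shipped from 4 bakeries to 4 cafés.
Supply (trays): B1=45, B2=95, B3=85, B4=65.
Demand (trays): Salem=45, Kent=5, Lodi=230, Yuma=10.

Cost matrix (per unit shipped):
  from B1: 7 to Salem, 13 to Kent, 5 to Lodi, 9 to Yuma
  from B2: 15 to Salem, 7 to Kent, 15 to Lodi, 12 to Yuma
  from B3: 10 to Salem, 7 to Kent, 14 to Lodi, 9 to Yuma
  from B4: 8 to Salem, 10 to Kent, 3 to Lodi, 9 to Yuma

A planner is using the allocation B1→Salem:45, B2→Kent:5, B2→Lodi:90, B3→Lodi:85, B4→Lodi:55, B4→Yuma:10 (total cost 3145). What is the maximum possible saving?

Current plan cost = 45·7 + 5·7 + 90·15 + 85·14 + 55·3 + 10·9 = 3145.
Optimal plan:
  B1 to Lodi: 45 × 5 = 225
  B2 to Kent: 5 × 7 = 35
  B2 to Lodi: 90 × 15 = 1350
  B3 to Salem: 45 × 10 = 450
  B3 to Lodi: 30 × 14 = 420
  B3 to Yuma: 10 × 9 = 90
  B4 to Lodi: 65 × 3 = 195
Optimal cost = 2765.
Saving = 3145 − 2765 = 380.

380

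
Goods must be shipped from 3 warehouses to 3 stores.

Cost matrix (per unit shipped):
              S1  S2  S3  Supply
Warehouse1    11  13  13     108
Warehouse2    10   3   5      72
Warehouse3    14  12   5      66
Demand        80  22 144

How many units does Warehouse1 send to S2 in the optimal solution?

0

Solving gives:
  Warehouse1–S1: 80 units
  Warehouse1–S3: 28 units
  Warehouse2–S2: 22 units
  Warehouse2–S3: 50 units
  Warehouse3–S3: 66 units
Total cost = 1890.
The route Warehouse1→S2 is not used.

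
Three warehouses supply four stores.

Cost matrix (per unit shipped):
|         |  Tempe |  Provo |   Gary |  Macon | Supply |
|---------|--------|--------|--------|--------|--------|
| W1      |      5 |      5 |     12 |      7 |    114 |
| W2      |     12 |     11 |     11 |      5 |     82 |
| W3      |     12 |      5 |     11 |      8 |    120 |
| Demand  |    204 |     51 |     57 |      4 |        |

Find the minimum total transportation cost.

One minimum-cost allocation:
  W1–Tempe: 114 units
  W2–Tempe: 78 units
  W2–Macon: 4 units
  W3–Tempe: 12 units
  W3–Provo: 51 units
  W3–Gary: 57 units
Total cost = 2552.

2552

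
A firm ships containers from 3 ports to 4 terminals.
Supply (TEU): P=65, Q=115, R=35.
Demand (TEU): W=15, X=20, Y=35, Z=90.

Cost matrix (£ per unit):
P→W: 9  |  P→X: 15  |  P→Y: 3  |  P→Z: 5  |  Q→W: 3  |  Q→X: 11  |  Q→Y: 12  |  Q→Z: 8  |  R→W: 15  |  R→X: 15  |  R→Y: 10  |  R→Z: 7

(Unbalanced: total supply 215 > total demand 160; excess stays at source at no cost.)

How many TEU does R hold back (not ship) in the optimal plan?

0

An optimal plan:
  P to Y: 35 × £3 = £105
  P to Z: 30 × £5 = £150
  Q to W: 15 × £3 = £45
  Q to X: 20 × £11 = £220
  Q to Z: 25 × £8 = £200
  R to Z: 35 × £7 = £245
Total cost = £965.
R ships 35 of its 35, leaving 0.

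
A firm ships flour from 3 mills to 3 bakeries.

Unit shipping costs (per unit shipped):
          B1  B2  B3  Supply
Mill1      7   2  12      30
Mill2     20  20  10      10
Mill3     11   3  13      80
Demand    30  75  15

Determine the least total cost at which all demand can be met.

An optimal shipping plan:
  Mill1–B1: 30 × 7 = 210
  Mill2–B3: 10 × 10 = 100
  Mill3–B2: 75 × 3 = 225
  Mill3–B3: 5 × 13 = 65
Total = 210 + 100 + 225 + 65 = 600.

600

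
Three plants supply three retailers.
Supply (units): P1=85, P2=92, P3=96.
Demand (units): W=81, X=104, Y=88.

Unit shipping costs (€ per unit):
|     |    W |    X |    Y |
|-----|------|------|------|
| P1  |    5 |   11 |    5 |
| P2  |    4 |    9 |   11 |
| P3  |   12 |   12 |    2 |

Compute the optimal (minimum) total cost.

An optimal shipping plan:
  P1–W: 81 × €5 = €405
  P1–X: 4 × €11 = €44
  P2–X: 92 × €9 = €828
  P3–X: 8 × €12 = €96
  P3–Y: 88 × €2 = €176
Total = 405 + 44 + 828 + 96 + 176 = €1549.
(Supply check: P1 ships 85; P2 ships 92; P3 ships 96.)

1549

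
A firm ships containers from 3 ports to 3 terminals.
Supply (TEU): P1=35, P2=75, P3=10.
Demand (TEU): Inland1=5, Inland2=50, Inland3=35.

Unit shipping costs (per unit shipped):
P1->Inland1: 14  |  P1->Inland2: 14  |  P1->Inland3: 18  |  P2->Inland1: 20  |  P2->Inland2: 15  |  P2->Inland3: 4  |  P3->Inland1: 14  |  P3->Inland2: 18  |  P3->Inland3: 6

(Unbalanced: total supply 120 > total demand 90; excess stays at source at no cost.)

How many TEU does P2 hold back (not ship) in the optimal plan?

25

Minimum-cost shipments:
  P1–Inland2: 35 × 14 = 490
  P2–Inland2: 15 × 15 = 225
  P2–Inland3: 35 × 4 = 140
  P3–Inland1: 5 × 14 = 70
Total cost = 925.
P2 ships 50 of its 75, leaving 25.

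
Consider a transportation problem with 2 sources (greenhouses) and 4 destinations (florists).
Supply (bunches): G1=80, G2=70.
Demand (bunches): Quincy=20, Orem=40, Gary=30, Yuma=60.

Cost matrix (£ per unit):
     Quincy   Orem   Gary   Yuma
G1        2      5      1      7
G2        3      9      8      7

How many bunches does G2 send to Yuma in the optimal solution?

Optimal shipments:
  G1 to Quincy: 10 bunches
  G1 to Orem: 40 bunches
  G1 to Gary: 30 bunches
  G2 to Quincy: 10 bunches
  G2 to Yuma: 60 bunches
Total cost = £700.
So G2→Yuma carries 60 bunches.

60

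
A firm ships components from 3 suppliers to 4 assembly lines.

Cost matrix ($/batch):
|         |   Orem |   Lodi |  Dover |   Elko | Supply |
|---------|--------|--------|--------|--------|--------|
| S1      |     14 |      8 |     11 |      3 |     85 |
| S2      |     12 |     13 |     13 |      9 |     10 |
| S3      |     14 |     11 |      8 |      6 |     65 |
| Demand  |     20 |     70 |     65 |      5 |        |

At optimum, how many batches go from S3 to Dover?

Solving gives:
  S1->Orem: 10 × $14 = $140
  S1->Lodi: 70 × $8 = $560
  S1->Elko: 5 × $3 = $15
  S2->Orem: 10 × $12 = $120
  S3->Dover: 65 × $8 = $520
Total cost = $1355.
So S3→Dover carries 65 batches.

65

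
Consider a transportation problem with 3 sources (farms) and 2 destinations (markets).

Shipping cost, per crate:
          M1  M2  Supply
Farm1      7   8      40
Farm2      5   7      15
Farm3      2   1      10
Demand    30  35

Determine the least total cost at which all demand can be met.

390

A cheapest plan:
  Farm1→M1: 15 × 7 = 105
  Farm1→M2: 25 × 8 = 200
  Farm2→M1: 15 × 5 = 75
  Farm3→M2: 10 × 1 = 10
Total = 105 + 200 + 75 + 10 = 390.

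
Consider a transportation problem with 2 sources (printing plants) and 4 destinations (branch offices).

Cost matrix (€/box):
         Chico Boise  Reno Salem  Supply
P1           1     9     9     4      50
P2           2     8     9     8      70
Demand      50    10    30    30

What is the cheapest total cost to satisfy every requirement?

550

Optimal allocation:
  P1–Chico: 20 × €1 = €20
  P1–Salem: 30 × €4 = €120
  P2–Chico: 30 × €2 = €60
  P2–Boise: 10 × €8 = €80
  P2–Reno: 30 × €9 = €270
Total = 20 + 120 + 60 + 80 + 270 = €550.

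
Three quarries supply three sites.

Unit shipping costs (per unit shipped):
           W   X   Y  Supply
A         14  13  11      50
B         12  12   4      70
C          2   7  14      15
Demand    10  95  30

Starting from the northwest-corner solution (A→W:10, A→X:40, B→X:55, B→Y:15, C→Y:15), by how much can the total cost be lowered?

285

Current plan cost = 10·14 + 40·13 + 55·12 + 15·4 + 15·14 = 1590.
Optimal plan:
  A to X: 50 × 13 = 650
  B to X: 40 × 12 = 480
  B to Y: 30 × 4 = 120
  C to W: 10 × 2 = 20
  C to X: 5 × 7 = 35
Optimal cost = 1305.
Saving = 1590 − 1305 = 285.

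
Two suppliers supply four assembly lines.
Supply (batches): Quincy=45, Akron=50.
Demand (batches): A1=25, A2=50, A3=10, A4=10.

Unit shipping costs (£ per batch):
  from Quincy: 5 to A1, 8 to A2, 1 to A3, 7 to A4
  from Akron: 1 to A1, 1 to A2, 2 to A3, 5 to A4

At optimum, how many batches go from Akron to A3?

0

Solving gives:
  Quincy to A1: 25 × £5 = £125
  Quincy to A3: 10 × £1 = £10
  Quincy to A4: 10 × £7 = £70
  Akron to A2: 50 × £1 = £50
Total cost = £255.
The route Akron→A3 is not used.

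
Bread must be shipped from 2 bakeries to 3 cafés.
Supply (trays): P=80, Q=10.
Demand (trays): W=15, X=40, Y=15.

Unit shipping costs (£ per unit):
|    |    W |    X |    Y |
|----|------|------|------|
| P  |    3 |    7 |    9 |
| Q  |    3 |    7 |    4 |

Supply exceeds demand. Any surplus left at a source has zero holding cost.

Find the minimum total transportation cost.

An optimal shipping plan:
  P to W: 15 × £3 = £45
  P to X: 40 × £7 = £280
  P to Y: 5 × £9 = £45
  Q to Y: 10 × £4 = £40
Total = 45 + 280 + 45 + 40 = £410.

410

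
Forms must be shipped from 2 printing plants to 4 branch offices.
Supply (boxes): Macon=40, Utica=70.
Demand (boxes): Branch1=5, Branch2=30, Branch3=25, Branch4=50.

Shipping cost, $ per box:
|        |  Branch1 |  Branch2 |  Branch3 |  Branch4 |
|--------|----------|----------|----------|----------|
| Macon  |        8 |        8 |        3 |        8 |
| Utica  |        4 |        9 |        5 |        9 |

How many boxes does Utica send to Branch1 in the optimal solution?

5

Optimal shipments:
  Macon->Branch3: 25 boxes
  Macon->Branch4: 15 boxes
  Utica->Branch1: 5 boxes
  Utica->Branch2: 30 boxes
  Utica->Branch4: 35 boxes
Total cost = $800.
So Utica→Branch1 carries 5 boxes.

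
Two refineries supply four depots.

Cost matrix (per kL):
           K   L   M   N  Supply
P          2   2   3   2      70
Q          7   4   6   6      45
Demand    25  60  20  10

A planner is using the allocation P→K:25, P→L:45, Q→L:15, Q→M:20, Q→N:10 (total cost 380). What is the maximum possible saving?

Current plan cost = 25·2 + 45·2 + 15·4 + 20·6 + 10·6 = 380.
Optimal plan:
  P→K: 25 × 2 = 50
  P→L: 15 × 2 = 30
  P→M: 20 × 3 = 60
  P→N: 10 × 2 = 20
  Q→L: 45 × 4 = 180
Optimal cost = 340.
Saving = 380 − 340 = 40.

40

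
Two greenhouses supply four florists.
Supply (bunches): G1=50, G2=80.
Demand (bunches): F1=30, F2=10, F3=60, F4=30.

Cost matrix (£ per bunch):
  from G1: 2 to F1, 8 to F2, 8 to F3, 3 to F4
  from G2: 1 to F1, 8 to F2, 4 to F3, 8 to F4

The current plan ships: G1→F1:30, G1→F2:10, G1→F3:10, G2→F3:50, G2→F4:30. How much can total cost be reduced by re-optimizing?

Current plan cost = 30·2 + 10·8 + 10·8 + 50·4 + 30·8 = £660.
Optimal plan:
  G1 to F1: 10 × £2 = £20
  G1 to F2: 10 × £8 = £80
  G1 to F4: 30 × £3 = £90
  G2 to F1: 20 × £1 = £20
  G2 to F3: 60 × £4 = £240
Optimal cost = £450.
Saving = 660 − 450 = £210.

210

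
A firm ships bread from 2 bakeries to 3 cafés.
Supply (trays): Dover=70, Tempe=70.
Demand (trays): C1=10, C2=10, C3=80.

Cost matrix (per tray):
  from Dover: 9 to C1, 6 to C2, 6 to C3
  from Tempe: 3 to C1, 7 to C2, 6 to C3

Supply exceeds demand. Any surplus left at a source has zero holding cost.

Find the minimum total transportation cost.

570

Optimal allocation:
  Dover to C2: 10 × 6 = 60
  Dover to C3: 20 × 6 = 120
  Tempe to C1: 10 × 3 = 30
  Tempe to C3: 60 × 6 = 360
Total = 60 + 120 + 30 + 360 = 570.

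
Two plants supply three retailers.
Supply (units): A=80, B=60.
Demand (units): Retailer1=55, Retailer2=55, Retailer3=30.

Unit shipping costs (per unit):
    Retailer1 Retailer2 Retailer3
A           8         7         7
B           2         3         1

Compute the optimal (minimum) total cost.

A cheapest plan:
  A–Retailer1: 25 × 8 = 200
  A–Retailer2: 55 × 7 = 385
  B–Retailer1: 30 × 2 = 60
  B–Retailer3: 30 × 1 = 30
Total = 200 + 385 + 60 + 30 = 675.
(Supply check: A ships 80; B ships 60.)

675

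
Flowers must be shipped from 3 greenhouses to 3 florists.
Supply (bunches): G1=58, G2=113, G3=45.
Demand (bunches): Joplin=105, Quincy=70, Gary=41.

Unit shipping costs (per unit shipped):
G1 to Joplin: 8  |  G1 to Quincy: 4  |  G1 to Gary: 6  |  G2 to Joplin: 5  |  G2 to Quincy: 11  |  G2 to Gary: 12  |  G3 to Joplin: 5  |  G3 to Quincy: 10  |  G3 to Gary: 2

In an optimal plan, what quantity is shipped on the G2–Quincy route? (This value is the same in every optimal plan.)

8

Solving gives:
  G1 to Quincy: 58 × 4 = 232
  G2 to Joplin: 105 × 5 = 525
  G2 to Quincy: 8 × 11 = 88
  G3 to Quincy: 4 × 10 = 40
  G3 to Gary: 41 × 2 = 82
Total cost = 967.
So G2→Quincy carries 8 bunches.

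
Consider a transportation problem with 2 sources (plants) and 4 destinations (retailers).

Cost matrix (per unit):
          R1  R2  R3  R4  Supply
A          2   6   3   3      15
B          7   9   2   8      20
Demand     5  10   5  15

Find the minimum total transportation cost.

Optimal allocation:
  A->R1: 5 × 2 = 10
  A->R4: 10 × 3 = 30
  B->R2: 10 × 9 = 90
  B->R3: 5 × 2 = 10
  B->R4: 5 × 8 = 40
Total = 10 + 30 + 90 + 10 + 40 = 180.

180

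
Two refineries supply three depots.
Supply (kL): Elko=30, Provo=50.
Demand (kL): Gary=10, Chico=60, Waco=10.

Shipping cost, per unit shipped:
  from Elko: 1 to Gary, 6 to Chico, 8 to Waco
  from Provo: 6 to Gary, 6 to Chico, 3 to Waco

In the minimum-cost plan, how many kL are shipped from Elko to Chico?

20

The minimum-cost plan:
  Elko→Gary: 10 × 1 = 10
  Elko→Chico: 20 × 6 = 120
  Provo→Chico: 40 × 6 = 240
  Provo→Waco: 10 × 3 = 30
Total cost = 400.
So Elko→Chico carries 20 kL.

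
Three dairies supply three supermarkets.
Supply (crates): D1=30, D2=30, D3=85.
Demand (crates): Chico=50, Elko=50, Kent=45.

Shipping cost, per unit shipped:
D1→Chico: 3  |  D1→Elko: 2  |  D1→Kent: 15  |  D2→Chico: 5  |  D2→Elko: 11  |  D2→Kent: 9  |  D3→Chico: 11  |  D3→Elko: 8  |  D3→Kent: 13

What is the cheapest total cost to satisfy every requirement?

A cheapest plan:
  D1–Chico: 20 crates
  D1–Elko: 10 crates
  D2–Chico: 30 crates
  D3–Elko: 40 crates
  D3–Kent: 45 crates
Total cost = 1135.

1135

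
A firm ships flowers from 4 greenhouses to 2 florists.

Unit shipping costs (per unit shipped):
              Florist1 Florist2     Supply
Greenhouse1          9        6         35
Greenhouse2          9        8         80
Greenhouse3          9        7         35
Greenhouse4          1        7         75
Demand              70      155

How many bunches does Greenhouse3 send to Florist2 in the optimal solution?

Solving gives:
  Greenhouse1–Florist2: 35 × 6 = 210
  Greenhouse2–Florist2: 80 × 8 = 640
  Greenhouse3–Florist2: 35 × 7 = 245
  Greenhouse4–Florist1: 70 × 1 = 70
  Greenhouse4–Florist2: 5 × 7 = 35
Total cost = 1200.
So Greenhouse3→Florist2 carries 35 bunches.

35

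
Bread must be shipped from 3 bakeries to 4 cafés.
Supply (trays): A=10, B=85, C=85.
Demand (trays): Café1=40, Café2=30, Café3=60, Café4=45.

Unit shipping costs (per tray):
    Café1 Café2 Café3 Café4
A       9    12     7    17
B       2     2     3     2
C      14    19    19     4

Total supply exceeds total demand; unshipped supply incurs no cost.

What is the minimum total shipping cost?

960

Optimal allocation:
  A→Café3: 10 × 7 = 70
  B→Café1: 5 × 2 = 10
  B→Café2: 30 × 2 = 60
  B→Café3: 50 × 3 = 150
  C→Café1: 35 × 14 = 490
  C→Café4: 45 × 4 = 180
Total = 70 + 10 + 60 + 150 + 490 + 180 = 960.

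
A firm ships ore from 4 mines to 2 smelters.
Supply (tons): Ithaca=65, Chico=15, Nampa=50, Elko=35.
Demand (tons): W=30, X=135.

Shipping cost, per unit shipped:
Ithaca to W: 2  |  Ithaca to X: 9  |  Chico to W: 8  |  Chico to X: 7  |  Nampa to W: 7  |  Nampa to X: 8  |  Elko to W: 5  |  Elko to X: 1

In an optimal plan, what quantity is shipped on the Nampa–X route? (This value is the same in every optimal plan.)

Solving gives:
  Ithaca–W: 30 × 2 = 60
  Ithaca–X: 35 × 9 = 315
  Chico–X: 15 × 7 = 105
  Nampa–X: 50 × 8 = 400
  Elko–X: 35 × 1 = 35
Total cost = 915.
So Nampa→X carries 50 tons.

50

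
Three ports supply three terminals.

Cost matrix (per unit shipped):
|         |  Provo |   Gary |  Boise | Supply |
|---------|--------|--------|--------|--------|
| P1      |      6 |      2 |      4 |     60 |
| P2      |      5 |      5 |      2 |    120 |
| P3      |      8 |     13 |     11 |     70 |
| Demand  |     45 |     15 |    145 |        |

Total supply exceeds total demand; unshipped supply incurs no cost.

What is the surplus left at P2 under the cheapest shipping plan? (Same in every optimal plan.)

An optimal plan:
  P1–Provo: 20 TEU
  P1–Gary: 15 TEU
  P1–Boise: 25 TEU
  P2–Boise: 120 TEU
  P3–Provo: 25 TEU
Total cost = 690.
P2 ships 120 of its 120, leaving 0.

0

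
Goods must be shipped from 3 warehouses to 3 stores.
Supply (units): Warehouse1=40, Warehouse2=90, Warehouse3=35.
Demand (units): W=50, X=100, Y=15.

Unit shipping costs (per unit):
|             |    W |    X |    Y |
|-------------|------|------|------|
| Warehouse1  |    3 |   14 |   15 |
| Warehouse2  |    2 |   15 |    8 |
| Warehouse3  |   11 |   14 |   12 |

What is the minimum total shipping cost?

1645

A cheapest plan:
  Warehouse1->X: 40 × 14 = 560
  Warehouse2->W: 50 × 2 = 100
  Warehouse2->X: 25 × 15 = 375
  Warehouse2->Y: 15 × 8 = 120
  Warehouse3->X: 35 × 14 = 490
Total = 560 + 100 + 375 + 120 + 490 = 1645.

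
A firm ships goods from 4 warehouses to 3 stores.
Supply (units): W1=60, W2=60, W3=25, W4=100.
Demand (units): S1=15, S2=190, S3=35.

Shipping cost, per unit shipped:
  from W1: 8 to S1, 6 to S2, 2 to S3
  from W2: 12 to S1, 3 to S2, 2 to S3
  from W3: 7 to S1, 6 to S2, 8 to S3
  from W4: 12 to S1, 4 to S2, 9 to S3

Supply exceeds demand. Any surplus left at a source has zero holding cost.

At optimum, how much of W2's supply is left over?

An optimal plan:
  W1–S2: 20 × 6 = 120
  W1–S3: 35 × 2 = 70
  W2–S2: 60 × 3 = 180
  W3–S1: 15 × 7 = 105
  W3–S2: 10 × 6 = 60
  W4–S2: 100 × 4 = 400
Total cost = 935.
W2 ships 60 of its 60, leaving 0.

0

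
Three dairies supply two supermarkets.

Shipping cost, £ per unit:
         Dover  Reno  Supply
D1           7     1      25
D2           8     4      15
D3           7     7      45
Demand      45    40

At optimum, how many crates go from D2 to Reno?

15

Optimal shipments:
  D1 to Reno: 25 × £1 = £25
  D2 to Reno: 15 × £4 = £60
  D3 to Dover: 45 × £7 = £315
Total cost = £400.
So D2→Reno carries 15 crates.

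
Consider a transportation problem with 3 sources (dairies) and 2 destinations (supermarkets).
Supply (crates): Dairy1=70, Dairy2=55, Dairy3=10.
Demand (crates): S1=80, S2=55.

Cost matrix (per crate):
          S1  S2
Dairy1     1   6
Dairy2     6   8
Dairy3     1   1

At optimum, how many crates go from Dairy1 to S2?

The minimum-cost plan:
  Dairy1 to S1: 70 × 1 = 70
  Dairy2 to S1: 10 × 6 = 60
  Dairy2 to S2: 45 × 8 = 360
  Dairy3 to S2: 10 × 1 = 10
Total cost = 500.
The route Dairy1→S2 is not used.

0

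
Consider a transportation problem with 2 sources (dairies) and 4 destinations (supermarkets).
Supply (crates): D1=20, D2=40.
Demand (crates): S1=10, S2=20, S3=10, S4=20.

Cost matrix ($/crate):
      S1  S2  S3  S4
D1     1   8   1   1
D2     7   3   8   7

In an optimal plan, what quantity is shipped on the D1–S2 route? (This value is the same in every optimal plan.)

0

Optimal shipments:
  D1–S1: 10 × $1 = $10
  D1–S3: 10 × $1 = $10
  D2–S2: 20 × $3 = $60
  D2–S4: 20 × $7 = $140
Total cost = $220.
The route D1→S2 is not used.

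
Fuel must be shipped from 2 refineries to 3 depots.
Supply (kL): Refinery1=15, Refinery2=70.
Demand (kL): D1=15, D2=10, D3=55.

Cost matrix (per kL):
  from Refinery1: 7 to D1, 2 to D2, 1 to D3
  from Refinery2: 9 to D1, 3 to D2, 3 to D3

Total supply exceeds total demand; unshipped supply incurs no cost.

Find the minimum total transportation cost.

300

Optimal allocation:
  Refinery1→D3: 15 × 1 = 15
  Refinery2→D1: 15 × 9 = 135
  Refinery2→D2: 10 × 3 = 30
  Refinery2→D3: 40 × 3 = 120
Total = 15 + 135 + 30 + 120 = 300.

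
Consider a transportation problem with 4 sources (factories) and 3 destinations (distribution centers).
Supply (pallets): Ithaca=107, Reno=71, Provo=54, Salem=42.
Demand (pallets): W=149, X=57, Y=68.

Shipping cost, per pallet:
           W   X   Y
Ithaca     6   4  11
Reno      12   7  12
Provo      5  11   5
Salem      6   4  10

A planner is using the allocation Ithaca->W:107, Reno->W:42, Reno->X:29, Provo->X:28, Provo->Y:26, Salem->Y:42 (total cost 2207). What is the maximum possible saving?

476

Current plan cost = 107·6 + 42·12 + 29·7 + 28·11 + 26·5 + 42·10 = 2207.
Optimal plan:
  Ithaca->W: 107 × 6 = 642
  Reno->X: 57 × 7 = 399
  Reno->Y: 14 × 12 = 168
  Provo->Y: 54 × 5 = 270
  Salem->W: 42 × 6 = 252
Optimal cost = 1731.
Saving = 2207 − 1731 = 476.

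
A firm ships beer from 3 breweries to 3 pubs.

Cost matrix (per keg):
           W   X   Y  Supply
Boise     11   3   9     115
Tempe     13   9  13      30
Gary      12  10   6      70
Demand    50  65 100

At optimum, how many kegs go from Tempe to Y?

Optimal shipments:
  Boise->W: 20 × 11 = 220
  Boise->X: 65 × 3 = 195
  Boise->Y: 30 × 9 = 270
  Tempe->W: 30 × 13 = 390
  Gary->Y: 70 × 6 = 420
Total cost = 1495.
The route Tempe→Y is not used.

0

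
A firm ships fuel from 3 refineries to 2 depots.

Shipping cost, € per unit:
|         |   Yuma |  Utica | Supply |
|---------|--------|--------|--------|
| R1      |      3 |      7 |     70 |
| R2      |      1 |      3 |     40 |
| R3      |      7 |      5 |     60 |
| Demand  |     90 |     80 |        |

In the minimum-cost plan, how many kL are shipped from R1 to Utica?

Solving gives:
  R1 to Yuma: 70 × €3 = €210
  R2 to Yuma: 20 × €1 = €20
  R2 to Utica: 20 × €3 = €60
  R3 to Utica: 60 × €5 = €300
Total cost = €590.
The route R1→Utica is not used.

0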